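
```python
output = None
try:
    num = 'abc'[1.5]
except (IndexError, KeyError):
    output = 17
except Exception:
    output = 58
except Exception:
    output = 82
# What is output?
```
58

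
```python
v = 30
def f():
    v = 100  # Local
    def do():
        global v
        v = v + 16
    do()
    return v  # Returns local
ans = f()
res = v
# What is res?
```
46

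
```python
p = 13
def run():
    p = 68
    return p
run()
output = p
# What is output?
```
13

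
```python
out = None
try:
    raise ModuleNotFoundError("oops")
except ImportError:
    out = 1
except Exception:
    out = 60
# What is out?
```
1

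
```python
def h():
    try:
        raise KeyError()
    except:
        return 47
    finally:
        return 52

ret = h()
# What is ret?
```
52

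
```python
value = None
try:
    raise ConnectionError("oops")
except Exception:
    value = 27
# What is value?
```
27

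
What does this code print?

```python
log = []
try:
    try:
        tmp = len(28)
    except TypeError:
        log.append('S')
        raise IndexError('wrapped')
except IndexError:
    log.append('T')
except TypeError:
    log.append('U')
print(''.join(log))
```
ST

New IndexError raised, caught by outer IndexError handler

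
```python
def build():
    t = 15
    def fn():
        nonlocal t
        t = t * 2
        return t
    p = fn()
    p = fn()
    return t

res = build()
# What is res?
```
60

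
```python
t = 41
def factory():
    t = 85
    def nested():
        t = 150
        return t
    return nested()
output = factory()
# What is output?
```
150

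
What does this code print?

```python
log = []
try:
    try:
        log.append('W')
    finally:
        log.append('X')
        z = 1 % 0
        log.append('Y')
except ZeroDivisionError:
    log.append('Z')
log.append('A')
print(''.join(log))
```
WXZA

Exception in inner finally caught by outer except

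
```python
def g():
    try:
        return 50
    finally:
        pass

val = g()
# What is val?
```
50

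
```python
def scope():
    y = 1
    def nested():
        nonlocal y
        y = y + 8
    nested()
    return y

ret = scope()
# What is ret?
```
9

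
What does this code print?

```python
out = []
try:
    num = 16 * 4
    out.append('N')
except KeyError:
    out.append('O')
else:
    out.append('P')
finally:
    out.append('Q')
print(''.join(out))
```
NPQ

else runs before finally when no exception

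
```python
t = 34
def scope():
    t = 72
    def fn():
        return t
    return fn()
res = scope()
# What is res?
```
72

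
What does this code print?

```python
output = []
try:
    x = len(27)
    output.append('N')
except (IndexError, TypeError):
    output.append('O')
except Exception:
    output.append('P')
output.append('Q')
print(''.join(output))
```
OQ

TypeError matches tuple containing it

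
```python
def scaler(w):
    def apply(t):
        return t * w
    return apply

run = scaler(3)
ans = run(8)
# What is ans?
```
24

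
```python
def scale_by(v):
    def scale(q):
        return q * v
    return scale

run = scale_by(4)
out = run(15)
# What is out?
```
60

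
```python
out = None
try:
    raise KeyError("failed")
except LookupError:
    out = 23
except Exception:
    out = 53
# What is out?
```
23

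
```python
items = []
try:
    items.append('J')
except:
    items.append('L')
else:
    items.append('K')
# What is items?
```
['J', 'K']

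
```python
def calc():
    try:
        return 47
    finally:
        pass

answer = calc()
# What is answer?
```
47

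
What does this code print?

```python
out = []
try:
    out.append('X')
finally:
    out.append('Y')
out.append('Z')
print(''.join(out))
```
XYZ

try/finally without except, no exception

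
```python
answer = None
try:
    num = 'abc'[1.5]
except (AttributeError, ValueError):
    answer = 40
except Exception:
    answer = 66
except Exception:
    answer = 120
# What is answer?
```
66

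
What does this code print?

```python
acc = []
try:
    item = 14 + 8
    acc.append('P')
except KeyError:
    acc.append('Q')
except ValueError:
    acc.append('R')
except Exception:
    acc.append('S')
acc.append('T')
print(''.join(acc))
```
PT

No exception, try block completes normally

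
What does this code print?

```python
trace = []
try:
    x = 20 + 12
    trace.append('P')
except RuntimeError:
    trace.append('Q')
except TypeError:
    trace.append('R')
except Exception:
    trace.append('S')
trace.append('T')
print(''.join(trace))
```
PT

No exception, try block completes normally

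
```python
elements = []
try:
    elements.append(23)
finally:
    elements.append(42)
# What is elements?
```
[23, 42]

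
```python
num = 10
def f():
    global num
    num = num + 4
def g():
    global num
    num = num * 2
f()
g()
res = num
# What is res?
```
28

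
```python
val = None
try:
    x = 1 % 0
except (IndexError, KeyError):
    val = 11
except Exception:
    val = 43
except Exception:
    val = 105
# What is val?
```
43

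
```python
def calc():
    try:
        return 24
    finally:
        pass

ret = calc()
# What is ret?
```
24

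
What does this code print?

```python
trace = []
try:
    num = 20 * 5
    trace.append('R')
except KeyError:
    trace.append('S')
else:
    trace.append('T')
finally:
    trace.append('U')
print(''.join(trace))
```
RTU

else runs before finally when no exception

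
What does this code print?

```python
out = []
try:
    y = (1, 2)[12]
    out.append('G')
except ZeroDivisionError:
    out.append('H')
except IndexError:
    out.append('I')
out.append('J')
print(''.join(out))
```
IJ

IndexError is caught by its specific handler, not ZeroDivisionError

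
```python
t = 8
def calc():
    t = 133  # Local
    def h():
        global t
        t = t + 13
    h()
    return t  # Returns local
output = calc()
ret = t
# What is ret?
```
21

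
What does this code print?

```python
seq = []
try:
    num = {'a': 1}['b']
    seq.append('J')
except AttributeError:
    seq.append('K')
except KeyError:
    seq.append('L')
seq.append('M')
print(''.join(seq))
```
LM

KeyError is caught by its specific handler, not AttributeError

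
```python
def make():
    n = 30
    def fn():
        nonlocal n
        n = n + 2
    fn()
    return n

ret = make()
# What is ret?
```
32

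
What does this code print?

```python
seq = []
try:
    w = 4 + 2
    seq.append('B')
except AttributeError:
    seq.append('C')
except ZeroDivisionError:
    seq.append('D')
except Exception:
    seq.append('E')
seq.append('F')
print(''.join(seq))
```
BF

No exception, try block completes normally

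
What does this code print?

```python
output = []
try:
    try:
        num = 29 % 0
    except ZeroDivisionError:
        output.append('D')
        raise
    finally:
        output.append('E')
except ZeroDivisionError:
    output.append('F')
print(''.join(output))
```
DEF

finally runs before re-raised exception propagates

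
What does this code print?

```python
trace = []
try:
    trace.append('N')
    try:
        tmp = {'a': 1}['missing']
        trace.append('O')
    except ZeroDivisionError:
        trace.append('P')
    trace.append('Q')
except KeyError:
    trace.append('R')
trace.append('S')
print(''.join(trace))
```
NRS

Inner handler doesn't match, propagates to outer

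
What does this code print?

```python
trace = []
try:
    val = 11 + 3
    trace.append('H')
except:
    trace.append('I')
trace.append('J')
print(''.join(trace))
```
HJ

No exception, try block completes normally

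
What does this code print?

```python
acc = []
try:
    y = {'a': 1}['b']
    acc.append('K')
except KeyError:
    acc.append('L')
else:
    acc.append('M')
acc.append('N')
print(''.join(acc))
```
LN

else block skipped when exception is caught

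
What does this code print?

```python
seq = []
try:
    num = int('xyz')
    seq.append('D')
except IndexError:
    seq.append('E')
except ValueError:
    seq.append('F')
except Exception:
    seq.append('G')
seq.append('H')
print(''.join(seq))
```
FH

ValueError matches before generic Exception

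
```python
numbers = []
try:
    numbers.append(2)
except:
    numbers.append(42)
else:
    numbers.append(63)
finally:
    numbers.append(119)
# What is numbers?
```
[2, 63, 119]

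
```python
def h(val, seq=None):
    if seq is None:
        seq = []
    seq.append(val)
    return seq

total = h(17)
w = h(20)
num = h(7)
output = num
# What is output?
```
[7]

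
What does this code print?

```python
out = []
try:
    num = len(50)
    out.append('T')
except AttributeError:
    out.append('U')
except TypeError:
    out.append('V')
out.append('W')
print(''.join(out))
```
VW

TypeError is caught by its specific handler, not AttributeError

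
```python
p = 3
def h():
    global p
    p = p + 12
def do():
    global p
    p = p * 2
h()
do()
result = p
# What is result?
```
30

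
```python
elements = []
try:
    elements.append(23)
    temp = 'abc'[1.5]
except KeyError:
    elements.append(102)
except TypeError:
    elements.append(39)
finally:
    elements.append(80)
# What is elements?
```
[23, 39, 80]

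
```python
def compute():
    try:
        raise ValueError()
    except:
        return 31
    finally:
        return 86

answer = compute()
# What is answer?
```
86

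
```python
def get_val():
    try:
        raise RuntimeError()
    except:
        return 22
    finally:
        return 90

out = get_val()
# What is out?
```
90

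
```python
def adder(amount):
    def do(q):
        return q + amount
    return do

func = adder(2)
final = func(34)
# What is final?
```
36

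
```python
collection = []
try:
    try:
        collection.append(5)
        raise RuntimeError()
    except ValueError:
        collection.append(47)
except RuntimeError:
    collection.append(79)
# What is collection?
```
[5, 79]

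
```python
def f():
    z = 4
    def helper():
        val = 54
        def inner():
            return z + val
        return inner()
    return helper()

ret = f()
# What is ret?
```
58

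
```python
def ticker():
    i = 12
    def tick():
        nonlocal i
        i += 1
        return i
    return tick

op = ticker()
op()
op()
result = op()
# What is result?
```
15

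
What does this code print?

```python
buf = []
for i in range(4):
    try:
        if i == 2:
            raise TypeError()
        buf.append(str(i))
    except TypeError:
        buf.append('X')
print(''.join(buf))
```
01X3

Exception on i=2 caught, loop continues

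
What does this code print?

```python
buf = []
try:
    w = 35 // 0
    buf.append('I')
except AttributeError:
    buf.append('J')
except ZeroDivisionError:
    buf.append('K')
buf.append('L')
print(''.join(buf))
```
KL

ZeroDivisionError is caught by its specific handler, not AttributeError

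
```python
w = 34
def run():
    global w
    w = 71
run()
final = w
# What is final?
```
71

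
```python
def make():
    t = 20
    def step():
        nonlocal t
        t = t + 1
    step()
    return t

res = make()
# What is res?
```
21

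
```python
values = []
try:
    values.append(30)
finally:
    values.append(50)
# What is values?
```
[30, 50]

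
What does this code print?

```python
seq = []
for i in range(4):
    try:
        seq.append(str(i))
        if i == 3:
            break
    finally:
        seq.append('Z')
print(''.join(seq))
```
0Z1Z2Z3Z

finally runs even when breaking out of loop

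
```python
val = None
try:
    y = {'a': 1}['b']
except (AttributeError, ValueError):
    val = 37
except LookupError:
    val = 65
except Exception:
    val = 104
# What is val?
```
65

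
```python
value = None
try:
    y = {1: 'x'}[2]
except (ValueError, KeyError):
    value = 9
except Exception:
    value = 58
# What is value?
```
9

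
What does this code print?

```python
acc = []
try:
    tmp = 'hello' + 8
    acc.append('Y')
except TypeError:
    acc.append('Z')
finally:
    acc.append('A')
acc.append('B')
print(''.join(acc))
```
ZAB

finally always runs, even after exception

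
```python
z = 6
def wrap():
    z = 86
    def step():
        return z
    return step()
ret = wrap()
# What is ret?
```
86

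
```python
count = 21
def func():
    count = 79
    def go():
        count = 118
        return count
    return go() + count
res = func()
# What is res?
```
197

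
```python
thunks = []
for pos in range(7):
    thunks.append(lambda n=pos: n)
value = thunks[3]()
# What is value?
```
3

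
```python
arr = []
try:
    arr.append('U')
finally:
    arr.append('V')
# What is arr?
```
['U', 'V']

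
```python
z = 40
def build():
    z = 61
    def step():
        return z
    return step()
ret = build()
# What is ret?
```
61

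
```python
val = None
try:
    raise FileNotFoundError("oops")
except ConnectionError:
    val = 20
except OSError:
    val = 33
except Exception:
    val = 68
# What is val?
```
33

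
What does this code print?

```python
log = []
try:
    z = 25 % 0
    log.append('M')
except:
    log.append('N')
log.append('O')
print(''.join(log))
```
NO

Exception raised in try, caught by bare except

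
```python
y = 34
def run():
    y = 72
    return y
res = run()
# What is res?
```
72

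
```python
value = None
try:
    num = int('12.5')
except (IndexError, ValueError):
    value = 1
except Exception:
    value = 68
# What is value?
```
1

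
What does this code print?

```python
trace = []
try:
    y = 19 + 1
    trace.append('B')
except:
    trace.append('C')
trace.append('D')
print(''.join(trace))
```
BD

No exception, try block completes normally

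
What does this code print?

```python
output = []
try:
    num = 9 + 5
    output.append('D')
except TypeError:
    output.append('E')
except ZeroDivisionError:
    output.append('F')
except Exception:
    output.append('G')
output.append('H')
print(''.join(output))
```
DH

No exception, try block completes normally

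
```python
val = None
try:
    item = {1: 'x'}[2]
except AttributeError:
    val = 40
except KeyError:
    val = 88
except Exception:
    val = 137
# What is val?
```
88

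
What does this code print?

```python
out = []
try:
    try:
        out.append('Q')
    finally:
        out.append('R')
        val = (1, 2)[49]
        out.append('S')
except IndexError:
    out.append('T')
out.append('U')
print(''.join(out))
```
QRTU

Exception in inner finally caught by outer except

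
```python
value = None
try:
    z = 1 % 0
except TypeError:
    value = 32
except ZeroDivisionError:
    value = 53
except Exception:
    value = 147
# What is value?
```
53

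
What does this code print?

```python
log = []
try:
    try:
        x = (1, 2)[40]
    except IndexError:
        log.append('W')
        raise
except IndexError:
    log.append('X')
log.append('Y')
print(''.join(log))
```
WXY

raise without argument re-raises current exception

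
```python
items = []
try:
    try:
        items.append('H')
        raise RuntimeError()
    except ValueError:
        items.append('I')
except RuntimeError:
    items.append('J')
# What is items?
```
['H', 'J']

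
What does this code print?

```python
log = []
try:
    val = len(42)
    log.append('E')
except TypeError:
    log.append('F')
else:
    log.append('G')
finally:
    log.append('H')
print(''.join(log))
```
FH

Exception: except runs, else skipped, finally runs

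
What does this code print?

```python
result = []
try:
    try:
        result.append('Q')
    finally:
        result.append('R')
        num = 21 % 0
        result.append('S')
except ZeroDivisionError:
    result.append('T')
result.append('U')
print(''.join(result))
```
QRTU

Exception in inner finally caught by outer except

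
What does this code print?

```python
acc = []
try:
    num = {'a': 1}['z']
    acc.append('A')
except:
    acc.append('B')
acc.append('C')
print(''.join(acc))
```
BC

Exception raised in try, caught by bare except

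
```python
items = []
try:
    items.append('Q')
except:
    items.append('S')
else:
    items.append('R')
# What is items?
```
['Q', 'R']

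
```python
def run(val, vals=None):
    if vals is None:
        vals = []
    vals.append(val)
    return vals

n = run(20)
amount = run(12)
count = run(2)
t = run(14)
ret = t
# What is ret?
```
[14]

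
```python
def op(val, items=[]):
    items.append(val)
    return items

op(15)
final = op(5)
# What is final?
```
[15, 5]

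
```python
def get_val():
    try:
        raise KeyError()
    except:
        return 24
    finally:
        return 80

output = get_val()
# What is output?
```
80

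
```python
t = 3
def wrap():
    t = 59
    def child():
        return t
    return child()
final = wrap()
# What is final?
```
59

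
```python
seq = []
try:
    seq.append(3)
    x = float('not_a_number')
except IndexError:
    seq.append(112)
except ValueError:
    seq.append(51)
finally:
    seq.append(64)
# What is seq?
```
[3, 51, 64]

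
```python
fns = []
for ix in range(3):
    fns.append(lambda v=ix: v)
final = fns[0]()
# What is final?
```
0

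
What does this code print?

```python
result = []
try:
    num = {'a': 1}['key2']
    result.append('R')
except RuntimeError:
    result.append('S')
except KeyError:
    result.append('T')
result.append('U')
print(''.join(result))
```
TU

KeyError is caught by its specific handler, not RuntimeError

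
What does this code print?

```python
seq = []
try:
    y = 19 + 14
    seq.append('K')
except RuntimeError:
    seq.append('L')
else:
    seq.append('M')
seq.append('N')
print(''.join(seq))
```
KMN

else block runs when no exception occurs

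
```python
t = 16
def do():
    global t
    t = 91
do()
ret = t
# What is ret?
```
91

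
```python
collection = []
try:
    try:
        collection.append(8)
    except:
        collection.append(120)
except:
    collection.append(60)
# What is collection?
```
[8]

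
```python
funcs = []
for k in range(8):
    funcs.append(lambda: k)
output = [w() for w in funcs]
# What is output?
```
[7, 7, 7, 7, 7, 7, 7, 7]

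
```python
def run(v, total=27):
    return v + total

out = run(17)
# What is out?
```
44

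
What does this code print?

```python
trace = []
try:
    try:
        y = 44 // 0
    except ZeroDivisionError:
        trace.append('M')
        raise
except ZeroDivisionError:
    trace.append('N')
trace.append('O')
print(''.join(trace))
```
MNO

raise without argument re-raises current exception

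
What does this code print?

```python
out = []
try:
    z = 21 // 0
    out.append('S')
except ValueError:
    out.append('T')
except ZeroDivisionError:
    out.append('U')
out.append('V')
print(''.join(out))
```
UV

ZeroDivisionError is caught by its specific handler, not ValueError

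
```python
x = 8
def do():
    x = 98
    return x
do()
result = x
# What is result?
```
8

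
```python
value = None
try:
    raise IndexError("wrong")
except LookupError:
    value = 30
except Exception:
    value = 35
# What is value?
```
30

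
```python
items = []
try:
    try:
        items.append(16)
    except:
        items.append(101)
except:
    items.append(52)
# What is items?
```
[16]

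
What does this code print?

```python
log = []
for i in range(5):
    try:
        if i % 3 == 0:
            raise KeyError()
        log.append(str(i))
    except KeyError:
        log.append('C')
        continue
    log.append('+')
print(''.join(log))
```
C1+2+C4+

continue in except skips rest of loop body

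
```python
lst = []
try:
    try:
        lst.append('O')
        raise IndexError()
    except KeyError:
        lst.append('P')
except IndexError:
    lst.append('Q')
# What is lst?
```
['O', 'Q']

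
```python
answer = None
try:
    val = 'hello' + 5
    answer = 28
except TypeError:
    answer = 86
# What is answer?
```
86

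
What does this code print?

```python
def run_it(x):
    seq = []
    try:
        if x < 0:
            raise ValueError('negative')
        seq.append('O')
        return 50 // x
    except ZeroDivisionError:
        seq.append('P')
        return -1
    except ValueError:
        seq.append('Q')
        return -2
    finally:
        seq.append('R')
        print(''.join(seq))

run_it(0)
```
OPR

x=0 causes ZeroDivisionError, caught, finally prints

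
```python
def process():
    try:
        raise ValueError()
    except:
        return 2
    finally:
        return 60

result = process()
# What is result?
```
60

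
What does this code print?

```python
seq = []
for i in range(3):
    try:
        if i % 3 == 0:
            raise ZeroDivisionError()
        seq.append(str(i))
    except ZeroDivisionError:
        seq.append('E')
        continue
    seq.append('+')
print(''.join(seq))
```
E1+2+

continue in except skips rest of loop body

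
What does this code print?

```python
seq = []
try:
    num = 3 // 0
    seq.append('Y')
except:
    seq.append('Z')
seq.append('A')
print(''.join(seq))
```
ZA

Exception raised in try, caught by bare except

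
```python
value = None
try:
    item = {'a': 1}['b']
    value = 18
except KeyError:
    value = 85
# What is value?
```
85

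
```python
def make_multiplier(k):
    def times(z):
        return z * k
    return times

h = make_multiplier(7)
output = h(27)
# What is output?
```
189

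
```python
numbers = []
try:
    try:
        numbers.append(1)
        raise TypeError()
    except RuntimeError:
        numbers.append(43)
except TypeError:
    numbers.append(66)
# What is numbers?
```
[1, 66]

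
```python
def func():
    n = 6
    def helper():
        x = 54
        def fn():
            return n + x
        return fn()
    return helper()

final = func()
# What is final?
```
60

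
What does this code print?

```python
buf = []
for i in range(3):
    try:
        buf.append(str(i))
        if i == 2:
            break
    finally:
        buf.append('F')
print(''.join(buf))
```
0F1F2F

finally runs even when breaking out of loop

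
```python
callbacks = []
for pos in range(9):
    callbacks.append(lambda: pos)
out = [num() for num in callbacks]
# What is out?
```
[8, 8, 8, 8, 8, 8, 8, 8, 8]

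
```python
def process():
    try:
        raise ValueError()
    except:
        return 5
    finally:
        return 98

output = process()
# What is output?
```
98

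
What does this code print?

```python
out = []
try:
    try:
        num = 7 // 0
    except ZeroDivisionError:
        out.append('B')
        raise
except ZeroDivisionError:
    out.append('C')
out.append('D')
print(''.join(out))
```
BCD

raise without argument re-raises current exception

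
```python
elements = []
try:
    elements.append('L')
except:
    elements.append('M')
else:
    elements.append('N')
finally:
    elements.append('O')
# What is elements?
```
['L', 'N', 'O']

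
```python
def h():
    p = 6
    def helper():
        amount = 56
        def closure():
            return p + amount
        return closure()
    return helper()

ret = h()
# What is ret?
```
62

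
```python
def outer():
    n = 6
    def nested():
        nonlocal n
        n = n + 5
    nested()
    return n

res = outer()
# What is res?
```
11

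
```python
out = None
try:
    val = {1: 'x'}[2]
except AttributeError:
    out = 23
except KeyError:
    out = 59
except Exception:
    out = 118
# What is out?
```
59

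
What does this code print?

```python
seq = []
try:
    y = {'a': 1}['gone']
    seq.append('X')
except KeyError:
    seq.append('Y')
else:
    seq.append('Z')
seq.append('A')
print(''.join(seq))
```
YA

else block skipped when exception is caught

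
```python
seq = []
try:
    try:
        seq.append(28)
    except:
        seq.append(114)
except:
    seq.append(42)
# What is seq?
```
[28]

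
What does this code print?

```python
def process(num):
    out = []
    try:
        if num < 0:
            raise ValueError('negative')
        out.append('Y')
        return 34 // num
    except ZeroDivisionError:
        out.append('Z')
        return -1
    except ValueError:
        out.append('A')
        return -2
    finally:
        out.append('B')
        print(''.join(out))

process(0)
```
YZB

num=0 causes ZeroDivisionError, caught, finally prints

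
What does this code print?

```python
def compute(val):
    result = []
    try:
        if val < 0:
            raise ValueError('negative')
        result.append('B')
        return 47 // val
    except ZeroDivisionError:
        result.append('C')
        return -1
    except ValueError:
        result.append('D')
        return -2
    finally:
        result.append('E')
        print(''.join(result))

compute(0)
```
BCE

val=0 causes ZeroDivisionError, caught, finally prints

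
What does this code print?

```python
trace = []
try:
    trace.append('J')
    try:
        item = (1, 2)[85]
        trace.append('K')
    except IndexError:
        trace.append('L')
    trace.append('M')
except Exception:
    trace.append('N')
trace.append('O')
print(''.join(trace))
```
JLMO

Inner exception caught by inner handler, outer continues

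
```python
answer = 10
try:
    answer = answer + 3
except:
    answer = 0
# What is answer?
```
13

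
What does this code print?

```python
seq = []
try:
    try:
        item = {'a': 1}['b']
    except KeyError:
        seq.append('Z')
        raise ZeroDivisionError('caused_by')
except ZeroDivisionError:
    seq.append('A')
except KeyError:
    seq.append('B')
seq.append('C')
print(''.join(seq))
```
ZAC

ZeroDivisionError raised and caught, original KeyError not re-raised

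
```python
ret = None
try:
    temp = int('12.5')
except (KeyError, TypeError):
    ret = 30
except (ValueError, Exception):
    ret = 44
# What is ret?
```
44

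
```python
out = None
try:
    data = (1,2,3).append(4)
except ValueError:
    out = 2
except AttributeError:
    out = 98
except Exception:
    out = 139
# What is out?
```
98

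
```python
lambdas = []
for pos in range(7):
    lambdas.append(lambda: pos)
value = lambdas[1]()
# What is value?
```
6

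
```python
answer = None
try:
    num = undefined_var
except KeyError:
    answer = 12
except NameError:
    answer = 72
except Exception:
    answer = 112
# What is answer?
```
72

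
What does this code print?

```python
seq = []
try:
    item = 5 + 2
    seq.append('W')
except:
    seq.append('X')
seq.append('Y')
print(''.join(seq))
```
WY

No exception, try block completes normally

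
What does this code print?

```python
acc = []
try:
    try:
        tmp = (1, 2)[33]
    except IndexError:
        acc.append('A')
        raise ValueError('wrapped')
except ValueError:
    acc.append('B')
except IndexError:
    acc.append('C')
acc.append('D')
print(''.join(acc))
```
ABD

ValueError raised and caught, original IndexError not re-raised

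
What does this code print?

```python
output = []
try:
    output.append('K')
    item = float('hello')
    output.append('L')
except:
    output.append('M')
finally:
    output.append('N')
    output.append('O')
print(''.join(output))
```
KMNO

Code before exception runs, then except, then all of finally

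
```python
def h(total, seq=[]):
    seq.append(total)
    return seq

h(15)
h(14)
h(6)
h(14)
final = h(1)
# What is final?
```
[15, 14, 6, 14, 1]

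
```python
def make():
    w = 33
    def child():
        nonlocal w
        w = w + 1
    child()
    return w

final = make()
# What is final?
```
34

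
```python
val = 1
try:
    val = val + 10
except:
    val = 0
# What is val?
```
11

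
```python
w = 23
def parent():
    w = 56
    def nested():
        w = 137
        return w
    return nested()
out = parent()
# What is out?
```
137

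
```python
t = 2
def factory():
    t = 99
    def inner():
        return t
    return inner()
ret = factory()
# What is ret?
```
99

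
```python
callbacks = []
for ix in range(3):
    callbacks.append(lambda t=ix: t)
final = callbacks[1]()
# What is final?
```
1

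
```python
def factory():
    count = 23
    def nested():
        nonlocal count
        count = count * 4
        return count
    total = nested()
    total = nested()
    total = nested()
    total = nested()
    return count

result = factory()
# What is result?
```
5888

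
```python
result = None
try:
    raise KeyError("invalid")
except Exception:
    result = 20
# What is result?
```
20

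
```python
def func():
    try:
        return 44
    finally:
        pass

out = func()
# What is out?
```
44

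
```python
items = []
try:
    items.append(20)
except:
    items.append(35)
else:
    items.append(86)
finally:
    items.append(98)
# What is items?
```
[20, 86, 98]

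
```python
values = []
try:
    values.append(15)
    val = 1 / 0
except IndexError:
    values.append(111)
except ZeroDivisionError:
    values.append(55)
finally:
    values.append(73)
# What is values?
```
[15, 55, 73]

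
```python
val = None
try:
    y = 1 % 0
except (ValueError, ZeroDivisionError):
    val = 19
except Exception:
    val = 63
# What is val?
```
19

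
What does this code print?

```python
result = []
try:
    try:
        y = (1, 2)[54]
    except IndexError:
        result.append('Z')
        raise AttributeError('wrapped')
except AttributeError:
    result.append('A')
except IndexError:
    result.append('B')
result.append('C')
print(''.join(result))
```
ZAC

AttributeError raised and caught, original IndexError not re-raised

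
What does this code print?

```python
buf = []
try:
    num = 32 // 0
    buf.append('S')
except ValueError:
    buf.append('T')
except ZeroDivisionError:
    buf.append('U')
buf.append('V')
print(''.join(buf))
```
UV

ZeroDivisionError is caught by its specific handler, not ValueError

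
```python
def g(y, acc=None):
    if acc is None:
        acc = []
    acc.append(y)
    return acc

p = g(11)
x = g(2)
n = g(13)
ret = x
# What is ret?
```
[2]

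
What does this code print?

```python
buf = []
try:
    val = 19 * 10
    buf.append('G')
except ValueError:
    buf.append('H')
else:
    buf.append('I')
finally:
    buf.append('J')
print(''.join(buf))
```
GIJ

else runs before finally when no exception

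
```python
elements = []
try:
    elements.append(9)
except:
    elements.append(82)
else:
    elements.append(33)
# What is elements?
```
[9, 33]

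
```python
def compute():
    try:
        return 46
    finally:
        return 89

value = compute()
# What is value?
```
89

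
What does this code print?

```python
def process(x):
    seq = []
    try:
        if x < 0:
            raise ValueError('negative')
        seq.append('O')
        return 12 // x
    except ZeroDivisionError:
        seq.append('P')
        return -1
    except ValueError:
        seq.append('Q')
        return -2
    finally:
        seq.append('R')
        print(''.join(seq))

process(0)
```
OPR

x=0 causes ZeroDivisionError, caught, finally prints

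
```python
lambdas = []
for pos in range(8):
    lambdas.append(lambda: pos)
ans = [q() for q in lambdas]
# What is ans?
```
[7, 7, 7, 7, 7, 7, 7, 7]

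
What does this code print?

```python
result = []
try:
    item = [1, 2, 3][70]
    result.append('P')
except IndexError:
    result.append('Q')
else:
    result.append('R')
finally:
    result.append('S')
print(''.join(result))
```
QS

Exception: except runs, else skipped, finally runs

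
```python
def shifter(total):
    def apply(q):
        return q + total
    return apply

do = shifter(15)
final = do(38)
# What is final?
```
53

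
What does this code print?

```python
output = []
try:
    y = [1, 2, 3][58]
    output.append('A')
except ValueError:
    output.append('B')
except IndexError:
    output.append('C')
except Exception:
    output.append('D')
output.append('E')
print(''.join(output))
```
CE

IndexError matches before generic Exception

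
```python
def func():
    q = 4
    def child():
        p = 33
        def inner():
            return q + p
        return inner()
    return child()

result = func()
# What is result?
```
37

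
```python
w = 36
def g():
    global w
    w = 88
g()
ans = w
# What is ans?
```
88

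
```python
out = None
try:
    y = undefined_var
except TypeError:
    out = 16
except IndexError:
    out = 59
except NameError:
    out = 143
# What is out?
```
143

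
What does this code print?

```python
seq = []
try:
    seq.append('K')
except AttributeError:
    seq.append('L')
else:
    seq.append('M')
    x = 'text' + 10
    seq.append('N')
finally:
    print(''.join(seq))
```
KM

Try succeeds, else appends 'M', TypeError in else is uncaught, finally prints before exception propagates ('N' never appended)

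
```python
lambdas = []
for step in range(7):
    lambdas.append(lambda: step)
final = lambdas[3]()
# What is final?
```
6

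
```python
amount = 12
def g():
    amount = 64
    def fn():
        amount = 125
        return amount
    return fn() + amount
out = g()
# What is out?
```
189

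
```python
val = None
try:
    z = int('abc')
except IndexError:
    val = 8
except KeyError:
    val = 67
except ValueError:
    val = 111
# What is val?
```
111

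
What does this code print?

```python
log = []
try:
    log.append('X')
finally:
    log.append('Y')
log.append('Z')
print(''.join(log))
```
XYZ

try/finally without except, no exception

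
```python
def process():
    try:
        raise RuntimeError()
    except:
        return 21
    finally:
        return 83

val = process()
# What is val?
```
83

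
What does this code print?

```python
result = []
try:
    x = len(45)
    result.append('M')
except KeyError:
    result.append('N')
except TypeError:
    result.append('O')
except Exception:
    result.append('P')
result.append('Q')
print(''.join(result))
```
OQ

TypeError matches before generic Exception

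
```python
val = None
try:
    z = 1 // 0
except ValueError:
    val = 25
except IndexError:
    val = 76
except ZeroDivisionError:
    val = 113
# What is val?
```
113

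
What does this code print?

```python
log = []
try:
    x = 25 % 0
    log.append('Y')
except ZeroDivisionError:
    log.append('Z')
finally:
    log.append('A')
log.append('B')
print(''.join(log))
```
ZAB

finally always runs, even after exception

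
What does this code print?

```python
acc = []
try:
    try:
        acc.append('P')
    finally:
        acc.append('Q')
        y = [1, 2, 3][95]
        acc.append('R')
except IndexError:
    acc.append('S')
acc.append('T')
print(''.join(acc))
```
PQST

Exception in inner finally caught by outer except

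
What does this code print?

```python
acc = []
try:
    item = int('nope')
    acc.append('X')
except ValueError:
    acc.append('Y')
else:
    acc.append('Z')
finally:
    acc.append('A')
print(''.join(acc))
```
YA

Exception: except runs, else skipped, finally runs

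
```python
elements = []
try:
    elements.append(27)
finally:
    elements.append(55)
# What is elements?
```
[27, 55]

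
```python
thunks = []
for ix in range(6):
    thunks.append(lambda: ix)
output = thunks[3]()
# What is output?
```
5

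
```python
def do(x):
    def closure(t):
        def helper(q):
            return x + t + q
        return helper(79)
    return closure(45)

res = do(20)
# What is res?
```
144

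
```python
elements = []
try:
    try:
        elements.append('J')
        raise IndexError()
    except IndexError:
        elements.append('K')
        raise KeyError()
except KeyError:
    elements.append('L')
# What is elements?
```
['J', 'K', 'L']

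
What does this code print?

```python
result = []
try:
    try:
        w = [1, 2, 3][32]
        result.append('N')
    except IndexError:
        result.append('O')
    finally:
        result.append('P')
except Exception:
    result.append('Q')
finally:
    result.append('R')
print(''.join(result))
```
OPR

Both finally blocks run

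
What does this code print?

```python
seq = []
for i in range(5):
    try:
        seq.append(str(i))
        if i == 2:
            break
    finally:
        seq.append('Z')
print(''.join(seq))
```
0Z1Z2Z

finally runs even when breaking out of loop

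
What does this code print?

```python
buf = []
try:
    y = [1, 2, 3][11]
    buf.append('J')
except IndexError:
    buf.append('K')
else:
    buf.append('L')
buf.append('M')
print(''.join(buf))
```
KM

else block skipped when exception is caught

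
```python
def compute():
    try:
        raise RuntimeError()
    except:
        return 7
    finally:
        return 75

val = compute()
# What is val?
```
75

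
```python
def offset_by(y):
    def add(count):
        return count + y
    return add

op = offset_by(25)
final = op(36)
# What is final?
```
61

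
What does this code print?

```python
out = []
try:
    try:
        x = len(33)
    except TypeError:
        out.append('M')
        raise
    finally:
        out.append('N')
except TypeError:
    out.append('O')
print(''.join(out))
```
MNO

finally runs before re-raised exception propagates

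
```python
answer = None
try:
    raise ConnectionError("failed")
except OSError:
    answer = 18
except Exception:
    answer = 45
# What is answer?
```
18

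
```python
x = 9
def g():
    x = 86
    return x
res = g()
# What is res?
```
86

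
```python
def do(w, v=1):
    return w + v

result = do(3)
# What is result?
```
4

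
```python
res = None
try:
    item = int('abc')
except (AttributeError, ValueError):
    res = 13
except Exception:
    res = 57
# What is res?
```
13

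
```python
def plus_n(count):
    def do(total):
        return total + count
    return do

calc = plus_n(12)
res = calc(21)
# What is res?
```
33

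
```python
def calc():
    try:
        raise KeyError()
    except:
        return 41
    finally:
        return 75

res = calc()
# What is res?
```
75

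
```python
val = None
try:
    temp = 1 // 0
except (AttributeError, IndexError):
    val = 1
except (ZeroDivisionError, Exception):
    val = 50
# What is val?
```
50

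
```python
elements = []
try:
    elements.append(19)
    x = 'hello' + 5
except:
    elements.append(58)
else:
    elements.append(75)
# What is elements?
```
[19, 58]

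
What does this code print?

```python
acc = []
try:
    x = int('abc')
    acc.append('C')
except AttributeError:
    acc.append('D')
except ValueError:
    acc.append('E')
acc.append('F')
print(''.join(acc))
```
EF

ValueError is caught by its specific handler, not AttributeError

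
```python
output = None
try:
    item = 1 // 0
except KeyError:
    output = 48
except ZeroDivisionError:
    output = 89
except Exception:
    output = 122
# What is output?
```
89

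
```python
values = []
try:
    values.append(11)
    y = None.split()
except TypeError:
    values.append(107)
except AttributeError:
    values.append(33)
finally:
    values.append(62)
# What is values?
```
[11, 33, 62]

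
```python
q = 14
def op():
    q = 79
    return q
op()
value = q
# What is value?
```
14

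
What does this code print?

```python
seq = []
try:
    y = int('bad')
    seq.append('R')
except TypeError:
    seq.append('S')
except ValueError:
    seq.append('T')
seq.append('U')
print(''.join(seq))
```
TU

ValueError is caught by its specific handler, not TypeError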